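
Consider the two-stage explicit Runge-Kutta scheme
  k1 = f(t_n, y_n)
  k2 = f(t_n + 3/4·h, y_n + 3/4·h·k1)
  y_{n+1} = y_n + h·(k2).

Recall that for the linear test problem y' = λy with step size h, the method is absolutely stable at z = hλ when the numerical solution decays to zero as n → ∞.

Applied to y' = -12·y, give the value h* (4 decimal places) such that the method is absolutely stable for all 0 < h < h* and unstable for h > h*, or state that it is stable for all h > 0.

Test eqn y'=λy, z=hλ:
  k1=λy_n ⇒ h·k1=z·y_n;  k2=λ(1+3/4z)y_n ⇒ h·k2=z(1+3/4z)y_n
  y_{n+1}/y_n = 1 + z(1+3/4z) = 1 + z + 3/4z²
  ⇒ R(z) = 1 + z + 3/4z².

Boundary: |R(x)|=1, x<0.
x=-1.19: |R|=0.8721
R=1: x+3/4x²=0 ⇒ x=−4/3=-1.3333; min R=1−1/(4·3/4)=0.6667>−1
Confirm numerically:
  x=-1.060: |R|=0.78270 <1
  x=-0.931: |R|=0.71907 <1
  x=-0.756: |R|=0.67265 <1
  x=-1.820: |R|=1.66430 >1
  x=-1.542: |R|=1.24132 >1
  x=-1.495: |R|=1.18127 >1
Interval (-1.3333, 0).

(-1.3333,0); λ=-12 ⇒ h* = (4/3)/12 = 0.1111.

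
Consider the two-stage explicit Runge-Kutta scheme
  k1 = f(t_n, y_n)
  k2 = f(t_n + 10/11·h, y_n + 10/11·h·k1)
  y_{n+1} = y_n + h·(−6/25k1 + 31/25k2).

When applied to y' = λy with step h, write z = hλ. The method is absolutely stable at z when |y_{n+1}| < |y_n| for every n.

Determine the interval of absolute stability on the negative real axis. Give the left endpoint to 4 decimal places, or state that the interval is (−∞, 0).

z∈(-0.8871,0).

Set f=λy, z=hλ:
  k1=λy_n ⇒ h·k1=z·y_n;  k2=λ(1+10/11z)y_n ⇒ h·k2=z(1+10/11z)y_n
  y_{n+1}/y_n = 1 − 6/25z + 31/25z(1+10/11z) = 1 + z + 62/55z²
  ⇒ R(z) = 1 + z + 62/55z².

Boundary: |R(x)|=1, x<0.
x=-1.67: |R|=2.4739
R=1: x+62/55x²=0 ⇒ x=−55/62=-0.8871; min R=1−1/(4·62/55)=0.7782>−1
Confirm numerically:
  x=-0.850: |R|=0.96445 <1
  x=-0.600: |R|=0.80582 <1
  x=-0.597: |R|=0.80477 <1
  x=-0.481: |R|=0.77981 <1
  x=-1.431: |R|=1.87739 >1
  x=-1.249: |R|=1.50955 >1
So |R|<1 on (-0.8871, 0).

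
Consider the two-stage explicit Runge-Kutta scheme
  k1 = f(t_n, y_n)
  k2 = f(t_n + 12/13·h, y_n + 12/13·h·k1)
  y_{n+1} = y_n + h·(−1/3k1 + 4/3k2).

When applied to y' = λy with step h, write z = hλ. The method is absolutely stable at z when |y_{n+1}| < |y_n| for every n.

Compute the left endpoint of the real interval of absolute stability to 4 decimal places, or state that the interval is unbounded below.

Set f=λy, z=hλ:
  k1=λy_n ⇒ h·k1=z·y_n;  k2=λ(1+12/13z)y_n ⇒ h·k2=z(1+12/13z)y_n
  y_{n+1}/y_n = 1 − 1/3z + 4/3z(1+12/13z) = 1 + z + 16/13z²
  Hence R(z) = 1 + z + 16/13z².

Boundary: |R(x)|=1, x<0.
x=-0.95: |R|=1.1608
R=1: x+16/13x²=0 ⇒ x=−13/16=-0.8125; min R=1−1/(4·16/13)=0.7969>−1
Confirm numerically:
  x=-0.563: |R|=0.82712 <1
  x=-0.453: |R|=0.79956 <1
  x=-0.336: |R|=0.80295 <1
  x=-1.286: |R|=1.74944 >1
  x=-0.960: |R|=1.17428 >1
Interval (-0.8125, 0).

left endpoint -0.8125.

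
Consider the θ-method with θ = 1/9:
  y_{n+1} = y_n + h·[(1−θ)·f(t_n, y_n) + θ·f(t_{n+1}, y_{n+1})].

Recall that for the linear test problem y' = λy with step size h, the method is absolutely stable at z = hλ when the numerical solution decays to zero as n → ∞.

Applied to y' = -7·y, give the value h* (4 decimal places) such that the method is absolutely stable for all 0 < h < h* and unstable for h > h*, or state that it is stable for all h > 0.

Set f=λy, z=hλ:
  y_{n+1} = y_n + z·[8/9·y_n + 1/9·y_{n+1}] ⇒ (1 − 1/9z)y_{n+1} = (1 + 8/9z)y_n
  so R(z) = (1 + 8/9z)/(1 − 1/9z).

Boundary: |R(x)|=1, x<0.
x=-0.36: |R|=0.6538
R=−1: 1+8/9x = −1+1/9x ⇒ -7/9x=2 ⇒ x=2/(-7/9)=-2.5714
Confirm numerically:
  x=-2.512: |R|=0.96386 <1
  x=-1.772: |R|=0.48051 <1
  x=-1.107: |R|=0.01425 <1
  x=-3.066: |R|=1.28692 >1
  x=-2.655: |R|=1.05019 >1
Interval (-2.5714, 0).

(-2.5714,0); λ=-7 ⇒ h* = (18/7)/7 = 0.3673.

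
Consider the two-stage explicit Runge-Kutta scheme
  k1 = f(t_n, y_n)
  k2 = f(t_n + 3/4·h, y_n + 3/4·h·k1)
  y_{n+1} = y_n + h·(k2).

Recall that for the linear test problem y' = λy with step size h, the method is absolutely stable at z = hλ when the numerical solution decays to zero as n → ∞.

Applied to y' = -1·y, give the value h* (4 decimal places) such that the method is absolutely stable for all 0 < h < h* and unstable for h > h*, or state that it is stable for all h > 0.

Set f=λy, z=hλ:
  k1=λy_n ⇒ h·k1=z·y_n;  k2=λ(1+3/4z)y_n ⇒ h·k2=z(1+3/4z)y_n
  y_{n+1}/y_n = 1 + z(1+3/4z) = 1 + z + 3/4z²
  R(z) = 1 + z + 3/4z².

Need |R(x)|<1, x<0.
x=-0.83: |R|=0.6867
R=1: x+3/4x²=0 ⇒ x=−4/3=-1.3333; min R=1−1/(4·3/4)=0.6667>−1
Confirm numerically:
  x=-1.156: |R|=0.84625 <1
  x=-1.123: |R|=0.82285 <1
  x=-0.830: |R|=0.68667 <1
  x=-1.733: |R|=1.51947 >1
  x=-1.587: |R|=1.30193 >1
So |R|<1 on (-1.3333, 0).

(-1.3333,0); λ=-1 ⇒ h* = (4/3)/1 = 1.3333.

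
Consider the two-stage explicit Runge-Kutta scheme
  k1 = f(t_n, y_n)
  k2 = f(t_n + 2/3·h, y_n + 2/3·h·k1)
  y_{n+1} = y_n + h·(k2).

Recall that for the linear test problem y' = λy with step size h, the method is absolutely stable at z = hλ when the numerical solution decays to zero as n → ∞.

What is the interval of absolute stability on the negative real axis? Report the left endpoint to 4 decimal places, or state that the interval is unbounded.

(-1.5000, 0).

With y'=λy (z=hλ):
  k1=λy_n ⇒ h·k1=z·y_n;  k2=λ(1+2/3z)y_n ⇒ h·k2=z(1+2/3z)y_n
  y_{n+1}/y_n = 1 + z(1+2/3z) = 1 + z + 2/3z²
  ⇒ R(z) = 1 + z + 2/3z².

Solve |R(x)|<1 on ℝ⁻.
x=-1.27: |R|=0.8053
R=1: x+2/3x²=0 ⇒ x=−3/2=-1.5000; min R=1−1/(4·2/3)=0.6250>−1
Confirm numerically:
  x=-0.838: |R|=0.63016 <1
  x=-0.763: |R|=0.62511 <1
  x=-0.611: |R|=0.63788 <1
  x=-1.864: |R|=1.45233 >1
  x=-1.618: |R|=1.12728 >1
  x=-1.559: |R|=1.06132 >1
Interval (-1.5000, 0).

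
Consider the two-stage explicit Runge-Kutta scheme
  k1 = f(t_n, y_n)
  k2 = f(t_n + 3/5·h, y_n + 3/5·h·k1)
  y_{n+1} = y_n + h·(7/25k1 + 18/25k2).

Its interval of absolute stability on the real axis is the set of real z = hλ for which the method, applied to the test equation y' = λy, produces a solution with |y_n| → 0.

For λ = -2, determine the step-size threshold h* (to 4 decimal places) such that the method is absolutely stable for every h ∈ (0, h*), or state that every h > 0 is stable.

(-2.3148,0); λ=-2 ⇒ h* = (125/54)/2 = 1.1574.

On y'=λy, z=hλ:
  k1=λy_n ⇒ h·k1=z·y_n;  k2=λ(1+3/5z)y_n ⇒ h·k2=z(1+3/5z)y_n
  y_{n+1}/y_n = 1 + 7/25z + 18/25z(1+3/5z) = 1 + z + 54/125z²
  R(z) = 1 + z + 54/125z².

Solve |R(x)|<1 on ℝ⁻.
x=-1.6: |R|=0.5059
R=1: x+54/125x²=0 ⇒ x=−125/54=-2.3148; min R=1−1/(4·54/125)=0.4213>−1
Confirm numerically:
  x=-1.891: |R|=0.65378 <1
  x=-1.407: |R|=0.44821 <1
  x=-1.160: |R|=0.42130 <1
  x=-0.972: |R|=0.43615 <1
  x=-2.828: |R|=1.62696 >1
  x=-2.724: |R|=1.48152 >1
  x=-2.663: |R|=1.40056 >1
Interval (-2.3148, 0).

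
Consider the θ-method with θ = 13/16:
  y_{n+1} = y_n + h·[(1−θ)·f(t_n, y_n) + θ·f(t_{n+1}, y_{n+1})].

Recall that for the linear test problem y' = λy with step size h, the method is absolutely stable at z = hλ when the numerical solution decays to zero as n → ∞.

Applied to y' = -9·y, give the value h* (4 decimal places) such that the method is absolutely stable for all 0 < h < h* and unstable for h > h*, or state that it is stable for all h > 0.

unbounded; (−∞, 0). Any h>0 works for λ=-9.

On y'=λy, z=hλ:
  y_{n+1} = y_n + z·[3/16·y_n + 13/16·y_{n+1}] ⇒ (1 − 13/16z)y_{n+1} = (1 + 3/16z)y_n
  R(z) = (1 + 3/16z)/(1 − 13/16z).

Solve |R(x)|<1 on ℝ⁻.
x=-0.37: |R|=0.7155
x=-2: |R|=0.2381
x=-10: |R|=0.0959
x=-100: |R|=0.2158
θ=13/16≥1/2 ⇒ |1+3/16x|<|1−13/16x| ∀x<0 ⇒ unbounded interval.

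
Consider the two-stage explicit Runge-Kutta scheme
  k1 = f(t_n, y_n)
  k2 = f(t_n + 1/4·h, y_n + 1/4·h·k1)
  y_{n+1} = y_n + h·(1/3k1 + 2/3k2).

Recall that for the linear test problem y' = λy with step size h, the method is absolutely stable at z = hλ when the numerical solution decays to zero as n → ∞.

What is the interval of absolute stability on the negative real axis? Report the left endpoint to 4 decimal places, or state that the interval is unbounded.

(-6.0000, 0).

With y'=λy (z=hλ):
  k1=λy_n ⇒ h·k1=z·y_n;  k2=λ(1+1/4z)y_n ⇒ h·k2=z(1+1/4z)y_n
  y_{n+1}/y_n = 1 + 1/3z + 2/3z(1+1/4z) = 1 + z + 1/6z²
  Hence R(z) = 1 + z + 1/6z².

Need |R(x)|<1, x<0.
x=-1.19: |R|=0.0460
R=1: x+1/6x²=0 ⇒ x=−6=-6.0000; min R=1−1/(4·1/6)=-0.5000>−1
Confirm numerically:
  x=-5.953: |R|=0.95337 <1
  x=-4.317: |R|=0.21092 <1
  x=-3.431: |R|=0.46904 <1
  x=-3.349: |R|=0.47970 <1
  x=-6.543: |R|=1.59214 >1
  x=-6.410: |R|=1.43802 >1
Stable set (-6.0000, 0).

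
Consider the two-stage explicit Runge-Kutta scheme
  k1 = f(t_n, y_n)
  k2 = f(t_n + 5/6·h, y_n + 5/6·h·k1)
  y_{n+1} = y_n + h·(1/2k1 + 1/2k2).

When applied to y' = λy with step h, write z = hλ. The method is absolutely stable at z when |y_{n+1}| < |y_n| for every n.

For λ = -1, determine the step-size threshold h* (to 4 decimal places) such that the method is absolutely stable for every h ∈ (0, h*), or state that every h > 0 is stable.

(-2.4000,0); λ=-1 ⇒ h* = (12/5)/1 = 2.4000.

With y'=λy (z=hλ):
  k1=λy_n ⇒ h·k1=z·y_n;  k2=λ(1+5/6z)y_n ⇒ h·k2=z(1+5/6z)y_n
  y_{n+1}/y_n = 1 + 1/2z + 1/2z(1+5/6z) = 1 + z + 5/12z²
  so R(z) = 1 + z + 5/12z².

Boundary: |R(x)|=1, x<0.
x=-0.97: |R|=0.4220
R=1: x+5/12x²=0 ⇒ x=−12/5=-2.4000; min R=1−1/(4·5/12)=0.4000>−1
Confirm numerically:
  x=-1.997: |R|=0.66467 <1
  x=-1.148: |R|=0.40113 <1
  x=-1.024: |R|=0.41291 <1
  x=-2.881: |R|=1.57740 >1
  x=-2.874: |R|=1.56761 >1
Interval (-2.4000, 0).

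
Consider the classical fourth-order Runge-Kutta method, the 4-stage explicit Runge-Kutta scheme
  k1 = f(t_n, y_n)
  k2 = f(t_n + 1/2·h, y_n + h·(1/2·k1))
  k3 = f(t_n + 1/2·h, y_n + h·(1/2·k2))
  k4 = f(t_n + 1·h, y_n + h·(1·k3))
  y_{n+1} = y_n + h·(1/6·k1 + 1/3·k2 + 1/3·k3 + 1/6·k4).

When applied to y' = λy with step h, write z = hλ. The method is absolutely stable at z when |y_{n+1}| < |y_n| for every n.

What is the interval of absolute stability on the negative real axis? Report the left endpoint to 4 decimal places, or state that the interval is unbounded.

z∈(-2.7853,0).

Set f=λy, z=hλ:
  order 4, 4-stage ⇒ R(z)=1+z+z^2/2+z^3/6+z^4/24
  (e.g. R(-0.42)=0.65715, |R|=0.65715)

Solve |R(x)|<1 on ℝ⁻.
x=-0.42: |R|=0.6571
|R(-2.65)|=0.8145 |R(-1.9)|=0.3048 |R(-1.25)|=0.3075
Bisect:
  x_lo=-3.4682 |R|=2.6215  x_hi=-0.1406 |R|=0.8688
  mid=-1.80438 |R|=0.28607 →hi
  mid=-2.63627 |R|=0.79760 →hi
  mid=-3.05222 |R|=1.48289 →lo
  mid=-2.84424 |R|=1.09258 →lo
  mid=-2.74026 |R|=0.93420 →hi
  mid=-2.79225 |R|=1.01054 →lo
  mid=-2.76625 |R|=0.97167 →hi
  mid=-2.77925 |R|=0.99093 →hi
  mid=-2.78575 |R|=1.00069 →lo
  ...
  [-2.78534,-2.78514] ⇒ x*=-2.7853
Interval (-2.7853, 0).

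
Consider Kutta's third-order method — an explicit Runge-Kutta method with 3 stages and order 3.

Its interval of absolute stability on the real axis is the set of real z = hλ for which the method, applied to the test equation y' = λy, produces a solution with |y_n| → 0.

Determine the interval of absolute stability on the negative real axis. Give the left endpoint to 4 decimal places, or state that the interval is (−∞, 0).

(-2.5127, 0).

Set f=λy, z=hλ:
  order 3, 3-stage ⇒ R(z)=1+z+z^2/2+z^3/6
  (e.g. R(-1.12)=0.27305, |R|=0.27305)

Solve |R(x)|<1 on ℝ⁻.
x=-1.12: |R|=0.2730
|R(-1.73)|=0.0965 |R(-1.01)|=0.3283 |R(-0.75)|=0.4609
Bisect:
  x_lo=-2.8637 |R|=1.6775  x_hi=-0.3178 |R|=0.7274
  mid=-1.59076 |R|=0.00359 →hi
  mid=-2.22724 |R|=0.58835 →hi
  mid=-2.54548 |R|=1.05465 →lo
  mid=-2.38636 |R|=0.80395 →hi
  mid=-2.46592 |R|=0.92466 →hi
  mid=-2.50570 |R|=0.98846 →hi
  mid=-2.52559 |R|=1.02125 →lo
  mid=-2.51565 |R|=1.00478 →lo
  mid=-2.51068 |R|=0.99660 →hi
  ...
  [-2.51285,-2.51270] ⇒ x*=-2.5127
So |R|<1 on (-2.5127, 0).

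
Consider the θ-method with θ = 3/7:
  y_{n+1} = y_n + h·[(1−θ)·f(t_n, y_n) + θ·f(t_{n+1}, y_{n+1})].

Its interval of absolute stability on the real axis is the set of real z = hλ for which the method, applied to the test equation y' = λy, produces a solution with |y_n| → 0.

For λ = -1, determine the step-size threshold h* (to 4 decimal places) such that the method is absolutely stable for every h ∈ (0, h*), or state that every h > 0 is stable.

Set f=λy, z=hλ:
  y_{n+1} = y_n + z·[4/7·y_n + 3/7·y_{n+1}] ⇒ (1 − 3/7z)y_{n+1} = (1 + 4/7z)y_n
  ⇒ R(z) = (1 + 4/7z)/(1 − 3/7z).

Solve |R(x)|<1 on ℝ⁻.
x=-1.6: |R|=0.0508
R=−1: 1+4/7x = −1+3/7x ⇒ -1/7x=2 ⇒ x=2/(-1/7)=-14.0000
Confirm numerically:
  x=-13.853: |R|=0.99697 <1
  x=-12.217: |R|=0.95915 <1
  x=-10.953: |R|=0.92356 <1
  x=-9.485: |R|=0.87266 <1
  x=-14.386: |R|=1.00770 >1
  x=-14.094: |R|=1.00191 >1
Interval (-14.0000, 0).

(-14.0000,0); λ=-1 ⇒ h* = (14)/1 = 14.0000.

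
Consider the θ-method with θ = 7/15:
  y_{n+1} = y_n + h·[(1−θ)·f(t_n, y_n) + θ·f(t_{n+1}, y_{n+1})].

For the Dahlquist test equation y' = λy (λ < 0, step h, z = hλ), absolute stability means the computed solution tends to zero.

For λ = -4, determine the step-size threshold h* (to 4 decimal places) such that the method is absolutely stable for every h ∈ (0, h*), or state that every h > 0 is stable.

(-30.0000,0); λ=-4 ⇒ h* = (30)/4 = 7.5000.

Set f=λy, z=hλ:
  y_{n+1} = y_n + z·[8/15·y_n + 7/15·y_{n+1}] ⇒ (1 − 7/15z)y_{n+1} = (1 + 8/15z)y_n
  Hence R(z) = (1 + 8/15z)/(1 − 7/15z).

Solve |R(x)|<1 on ℝ⁻.
x=-0.4: |R|=0.6629
R=−1: 1+8/15x = −1+7/15x ⇒ -1/15x=2 ⇒ x=2/(-1/15)=-30.0000
Confirm numerically:
  x=-24.344: |R|=0.96949 <1
  x=-20.437: |R|=0.93950 <1
  x=-14.623: |R|=0.86898 <1
  x=-30.493: |R|=1.00216 >1
  x=-30.045: |R|=1.00020 >1
So |R|<1 on (-30.0000, 0).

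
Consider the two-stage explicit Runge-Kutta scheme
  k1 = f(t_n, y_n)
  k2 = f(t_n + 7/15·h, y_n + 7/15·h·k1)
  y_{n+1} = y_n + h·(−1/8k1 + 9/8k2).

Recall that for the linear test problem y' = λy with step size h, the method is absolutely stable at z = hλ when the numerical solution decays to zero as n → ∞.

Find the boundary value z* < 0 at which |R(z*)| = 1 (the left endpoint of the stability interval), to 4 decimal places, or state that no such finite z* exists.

With y'=λy (z=hλ):
  k1=λy_n ⇒ h·k1=z·y_n;  k2=λ(1+7/15z)y_n ⇒ h·k2=z(1+7/15z)y_n
  y_{n+1}/y_n = 1 − 1/8z + 9/8z(1+7/15z) = 1 + z + 21/40z²
  R(z) = 1 + z + 21/40z².

Boundary: |R(x)|=1, x<0.
x=-1.04: |R|=0.5278
R=1: x+21/40x²=0 ⇒ x=−40/21=-1.9048; min R=1−1/(4·21/40)=0.5238>−1
Confirm numerically:
  x=-1.720: |R|=0.83316 <1
  x=-1.587: |R|=0.73525 <1
  x=-1.077: |R|=0.53196 <1
  x=-0.888: |R|=0.52599 <1
  x=-2.382: |R|=1.59681 >1
  x=-2.247: |R|=1.40373 >1
  x=-1.999: |R|=1.09890 >1
Interval (-1.9048, 0).

z* = -1.9048.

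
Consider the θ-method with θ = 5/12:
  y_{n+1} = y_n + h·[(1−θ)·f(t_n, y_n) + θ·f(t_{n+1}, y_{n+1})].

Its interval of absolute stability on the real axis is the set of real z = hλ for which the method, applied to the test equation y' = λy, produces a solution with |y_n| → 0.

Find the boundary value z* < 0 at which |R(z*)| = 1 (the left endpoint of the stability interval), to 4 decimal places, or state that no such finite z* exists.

z* = -12.0000.

Set f=λy, z=hλ:
  y_{n+1} = y_n + z·[7/12·y_n + 5/12·y_{n+1}] ⇒ (1 − 5/12z)y_{n+1} = (1 + 7/12z)y_n
  R(z) = (1 + 7/12z)/(1 − 5/12z).

Boundary: |R(x)|=1, x<0.
x=-1.17: |R|=0.2134
R=−1: 1+7/12x = −1+5/12x ⇒ -1/6x=2 ⇒ x=2/(-1/6)=-12.0000
Confirm numerically:
  x=-11.708: |R|=0.99172 <1
  x=-8.705: |R|=0.88131 <1
  x=-8.191: |R|=0.85614 <1
  x=-12.400: |R|=1.01081 >1
  x=-12.147: |R|=1.00404 >1
Stable set (-12.0000, 0).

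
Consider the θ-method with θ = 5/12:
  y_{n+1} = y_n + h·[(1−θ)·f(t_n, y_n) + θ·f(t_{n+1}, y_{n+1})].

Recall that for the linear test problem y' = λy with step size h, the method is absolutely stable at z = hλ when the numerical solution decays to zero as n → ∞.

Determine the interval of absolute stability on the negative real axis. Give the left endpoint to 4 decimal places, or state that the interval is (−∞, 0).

z∈(-12.0000,0).

Set f=λy, z=hλ:
  y_{n+1} = y_n + z·[7/12·y_n + 5/12·y_{n+1}] ⇒ (1 − 5/12z)y_{n+1} = (1 + 7/12z)y_n
  Hence R(z) = (1 + 7/12z)/(1 − 5/12z).

Need |R(x)|<1, x<0.
x=-0.52: |R|=0.5726
R=−1: 1+7/12x = −1+5/12x ⇒ -1/6x=2 ⇒ x=2/(-1/6)=-12.0000
Confirm numerically:
  x=-10.828: |R|=0.96456 <1
  x=-8.845: |R|=0.88777 <1
  x=-7.109: |R|=0.79426 <1
  x=-5.373: |R|=0.65897 <1
  x=-12.599: |R|=1.01597 >1
  x=-12.476: |R|=1.01280 >1
  x=-12.271: |R|=1.00739 >1
So |R|<1 on (-12.0000, 0).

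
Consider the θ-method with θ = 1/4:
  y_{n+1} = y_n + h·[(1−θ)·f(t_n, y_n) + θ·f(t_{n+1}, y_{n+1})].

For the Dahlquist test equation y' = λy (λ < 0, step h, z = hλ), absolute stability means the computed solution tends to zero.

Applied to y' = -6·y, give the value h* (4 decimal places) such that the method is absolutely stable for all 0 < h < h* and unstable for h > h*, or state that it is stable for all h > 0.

On y'=λy, z=hλ:
  y_{n+1} = y_n + z·[3/4·y_n + 1/4·y_{n+1}] ⇒ (1 − 1/4z)y_{n+1} = (1 + 3/4z)y_n
  so R(z) = (1 + 3/4z)/(1 − 1/4z).

Need |R(x)|<1, x<0.
x=-1.02: |R|=0.1873
R=−1: 1+3/4x = −1+1/4x ⇒ -1/2x=2 ⇒ x=2/(-1/2)=-4.0000
Confirm numerically:
  x=-3.912: |R|=0.97776 <1
  x=-3.684: |R|=0.91775 <1
  x=-2.469: |R|=0.52667 <1
  x=-4.297: |R|=1.07159 >1
  x=-4.237: |R|=1.05755 >1
  x=-4.211: |R|=1.05139 >1
Stable set (-4.0000, 0).

(-4.0000,0); λ=-6 ⇒ h* = (4)/6 = 0.6667.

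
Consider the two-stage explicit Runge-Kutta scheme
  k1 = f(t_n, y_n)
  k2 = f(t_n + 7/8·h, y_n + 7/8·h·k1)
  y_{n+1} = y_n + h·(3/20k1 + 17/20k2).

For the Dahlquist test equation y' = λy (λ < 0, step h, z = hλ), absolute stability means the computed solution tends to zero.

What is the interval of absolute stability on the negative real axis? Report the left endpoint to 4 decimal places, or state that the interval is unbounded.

(-1.3445, 0).

Set f=λy, z=hλ:
  k1=λy_n ⇒ h·k1=z·y_n;  k2=λ(1+7/8z)y_n ⇒ h·k2=z(1+7/8z)y_n
  y_{n+1}/y_n = 1 + 3/20z + 17/20z(1+7/8z) = 1 + z + 119/160z²
  ⇒ R(z) = 1 + z + 119/160z².

Find x<0 with |R(x)|<1.
x=-0.36: |R|=0.7364
R=1: x+119/160x²=0 ⇒ x=−160/119=-1.3445; min R=1−1/(4·119/160)=0.6639>−1
Confirm numerically:
  x=-1.263: |R|=0.92341 <1
  x=-0.734: |R|=0.66670 <1
  x=-0.636: |R|=0.66484 <1
  x=-0.580: |R|=0.67020 <1
  x=-1.923: |R|=1.82733 >1
  x=-1.597: |R|=1.29987 >1
  x=-1.448: |R|=1.11142 >1
Stable set (-1.3445, 0).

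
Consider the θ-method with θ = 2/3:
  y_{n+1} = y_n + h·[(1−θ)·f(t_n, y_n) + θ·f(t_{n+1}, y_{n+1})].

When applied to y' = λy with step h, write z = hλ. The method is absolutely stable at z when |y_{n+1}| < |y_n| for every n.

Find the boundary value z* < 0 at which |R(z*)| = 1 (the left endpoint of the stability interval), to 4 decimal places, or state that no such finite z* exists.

Set f=λy, z=hλ:
  y_{n+1} = y_n + z·[1/3·y_n + 2/3·y_{n+1}] ⇒ (1 − 2/3z)y_{n+1} = (1 + 1/3z)y_n
  Hence R(z) = (1 + 1/3z)/(1 − 2/3z).

Solve |R(x)|<1 on ℝ⁻.
x=-0.98: |R|=0.4073
x=-2: |R|=0.1429
x=-10: |R|=0.3043
x=-100: |R|=0.4778
θ=2/3≥1/2 ⇒ |1+1/3x|<|1−2/3x| ∀x<0 ⇒ unbounded interval.

(−∞, 0) — no finite endpoint.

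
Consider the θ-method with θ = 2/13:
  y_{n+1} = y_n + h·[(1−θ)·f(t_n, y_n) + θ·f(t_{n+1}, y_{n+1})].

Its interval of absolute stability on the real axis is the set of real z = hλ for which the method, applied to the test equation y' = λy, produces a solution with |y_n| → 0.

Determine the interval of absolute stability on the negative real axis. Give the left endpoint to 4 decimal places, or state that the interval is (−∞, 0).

(-2.8889, 0).

With y'=λy (z=hλ):
  y_{n+1} = y_n + z·[11/13·y_n + 2/13·y_{n+1}] ⇒ (1 − 2/13z)y_{n+1} = (1 + 11/13z)y_n
  ⇒ R(z) = (1 + 11/13z)/(1 − 2/13z).

Solve |R(x)|<1 on ℝ⁻.
x=-0.99: |R|=0.1409
R=−1: 1+11/13x = −1+2/13x ⇒ -9/13x=2 ⇒ x=2/(-9/13)=-2.8889
Confirm numerically:
  x=-2.418: |R|=0.76239 <1
  x=-1.444: |R|=0.18152 <1
  x=-1.350: |R|=0.11783 <1
  x=-3.183: |R|=1.13668 >1
  x=-2.940: |R|=1.02436 >1
Interval (-2.8889, 0).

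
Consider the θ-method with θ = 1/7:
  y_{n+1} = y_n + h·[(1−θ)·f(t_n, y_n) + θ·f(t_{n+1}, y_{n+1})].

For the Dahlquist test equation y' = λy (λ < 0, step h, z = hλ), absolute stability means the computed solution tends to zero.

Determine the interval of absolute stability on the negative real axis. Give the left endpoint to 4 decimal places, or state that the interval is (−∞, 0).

Test eqn y'=λy, z=hλ:
  y_{n+1} = y_n + z·[6/7·y_n + 1/7·y_{n+1}] ⇒ (1 − 1/7z)y_{n+1} = (1 + 6/7z)y_n
  ⇒ R(z) = (1 + 6/7z)/(1 − 1/7z).

Boundary: |R(x)|=1, x<0.
x=-0.95: |R|=0.1635
R=−1: 1+6/7x = −1+1/7x ⇒ -5/7x=2 ⇒ x=2/(-5/7)=-2.8000
Confirm numerically:
  x=-2.744: |R|=0.97126 <1
  x=-2.192: |R|=0.66928 <1
  x=-1.908: |R|=0.49933 <1
  x=-3.321: |R|=1.25240 >1
  x=-3.150: |R|=1.17241 >1
So |R|<1 on (-2.8000, 0).

(-2.8000, 0).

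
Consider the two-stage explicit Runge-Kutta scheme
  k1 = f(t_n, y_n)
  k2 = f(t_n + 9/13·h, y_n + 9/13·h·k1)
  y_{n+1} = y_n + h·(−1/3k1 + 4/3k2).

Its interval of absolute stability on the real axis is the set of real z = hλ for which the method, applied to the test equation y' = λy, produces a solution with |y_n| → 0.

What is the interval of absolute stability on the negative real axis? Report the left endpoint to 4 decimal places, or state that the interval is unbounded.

(-1.0833, 0).

Set f=λy, z=hλ:
  k1=λy_n ⇒ h·k1=z·y_n;  k2=λ(1+9/13z)y_n ⇒ h·k2=z(1+9/13z)y_n
  y_{n+1}/y_n = 1 − 1/3z + 4/3z(1+9/13z) = 1 + z + 12/13z²
  R(z) = 1 + z + 12/13z².

Need |R(x)|<1, x<0.
x=-1.28: |R|=1.2324
R=1: x+12/13x²=0 ⇒ x=−13/12=-1.0833; min R=1−1/(4·12/13)=0.7292>−1
Confirm numerically:
  x=-0.960: |R|=0.89071 <1
  x=-0.862: |R|=0.82389 <1
  x=-0.713: |R|=0.75626 <1
  x=-0.666: |R|=0.74344 <1
  x=-1.399: |R|=1.40765 >1
  x=-1.262: |R|=1.20813 >1
  x=-1.214: |R|=1.14643 >1
Interval (-1.0833, 0).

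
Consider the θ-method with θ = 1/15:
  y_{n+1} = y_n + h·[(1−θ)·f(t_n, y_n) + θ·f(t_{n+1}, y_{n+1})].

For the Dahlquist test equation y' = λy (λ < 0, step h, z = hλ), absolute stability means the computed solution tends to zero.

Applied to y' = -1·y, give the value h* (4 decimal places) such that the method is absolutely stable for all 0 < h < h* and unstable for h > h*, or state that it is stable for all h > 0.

Test eqn y'=λy, z=hλ:
  y_{n+1} = y_n + z·[14/15·y_n + 1/15·y_{n+1}] ⇒ (1 − 1/15z)y_{n+1} = (1 + 14/15z)y_n
  ⇒ R(z) = (1 + 14/15z)/(1 − 1/15z).

Solve |R(x)|<1 on ℝ⁻.
x=-0.55: |R|=0.4695
R=−1: 1+14/15x = −1+1/15x ⇒ -13/15x=2 ⇒ x=2/(-13/15)=-2.3077
Confirm numerically:
  x=-1.661: |R|=0.49541 <1
  x=-1.547: |R|=0.40237 <1
  x=-1.331: |R|=0.22252 <1
  x=-2.646: |R|=1.24923 >1
  x=-2.342: |R|=1.02572 >1
Stable set (-2.3077, 0).

(-2.3077,0); λ=-1 ⇒ h* = (30/13)/1 = 2.3077.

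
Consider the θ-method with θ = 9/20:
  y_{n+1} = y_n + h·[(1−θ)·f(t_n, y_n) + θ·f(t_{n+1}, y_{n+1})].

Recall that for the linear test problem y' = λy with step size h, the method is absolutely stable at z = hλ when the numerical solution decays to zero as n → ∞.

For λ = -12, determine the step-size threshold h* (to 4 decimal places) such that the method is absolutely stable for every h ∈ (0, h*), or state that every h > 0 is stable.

Test eqn y'=λy, z=hλ:
  y_{n+1} = y_n + z·[11/20·y_n + 9/20·y_{n+1}] ⇒ (1 − 9/20z)y_{n+1} = (1 + 11/20z)y_n
  R(z) = (1 + 11/20z)/(1 − 9/20z).

Solve |R(x)|<1 on ℝ⁻.
x=-0.38: |R|=0.6755
R=−1: 1+11/20x = −1+9/20x ⇒ -1/10x=2 ⇒ x=2/(-1/10)=-20.0000
Confirm numerically:
  x=-19.641: |R|=0.99635 <1
  x=-14.151: |R|=0.92062 <1
  x=-11.334: |R|=0.85794 <1
  x=-10.350: |R|=0.82943 <1
  x=-20.285: |R|=1.00281 >1
  x=-20.147: |R|=1.00146 >1
  x=-20.023: |R|=1.00023 >1
So |R|<1 on (-20.0000, 0).

(-20.0000,0); λ=-12 ⇒ h* = (20)/12 = 1.6667.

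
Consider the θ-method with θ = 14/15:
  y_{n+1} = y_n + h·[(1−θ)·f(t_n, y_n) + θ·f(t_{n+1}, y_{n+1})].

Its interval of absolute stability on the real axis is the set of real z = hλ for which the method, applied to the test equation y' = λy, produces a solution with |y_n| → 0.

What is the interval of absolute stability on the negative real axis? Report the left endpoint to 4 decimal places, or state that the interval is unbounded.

interval (−∞, 0).

Test eqn y'=λy, z=hλ:
  y_{n+1} = y_n + z·[1/15·y_n + 14/15·y_{n+1}] ⇒ (1 − 14/15z)y_{n+1} = (1 + 1/15z)y_n
  R(z) = (1 + 1/15z)/(1 − 14/15z).

Find x<0 with |R(x)|<1.
x=-1.46: |R|=0.3821
x=-2: |R|=0.3023
x=-10: |R|=0.0323
x=-100: |R|=0.0601
θ=14/15≥1/2 ⇒ |1+1/15x|<|1−14/15x| ∀x<0 ⇒ unbounded interval.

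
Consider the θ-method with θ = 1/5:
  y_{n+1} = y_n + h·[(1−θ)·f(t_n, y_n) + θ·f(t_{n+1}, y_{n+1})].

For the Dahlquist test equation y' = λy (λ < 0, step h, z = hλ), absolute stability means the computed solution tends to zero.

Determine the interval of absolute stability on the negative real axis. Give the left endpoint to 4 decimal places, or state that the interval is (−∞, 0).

On y'=λy, z=hλ:
  y_{n+1} = y_n + z·[4/5·y_n + 1/5·y_{n+1}] ⇒ (1 − 1/5z)y_{n+1} = (1 + 4/5z)y_n
  Hence R(z) = (1 + 4/5z)/(1 − 1/5z).

Find x<0 with |R(x)|<1.
x=-1.63: |R|=0.2293
R=−1: 1+4/5x = −1+1/5x ⇒ -3/5x=2 ⇒ x=2/(-3/5)=-3.3333
Confirm numerically:
  x=-2.412: |R|=0.62709 <1
  x=-2.252: |R|=0.55268 <1
  x=-2.145: |R|=0.50105 <1
  x=-1.632: |R|=0.23040 <1
  x=-3.770: |R|=1.14937 >1
  x=-3.560: |R|=1.07944 >1
  x=-3.536: |R|=1.07123 >1
Stable set (-3.3333, 0).

z∈(-3.3333,0).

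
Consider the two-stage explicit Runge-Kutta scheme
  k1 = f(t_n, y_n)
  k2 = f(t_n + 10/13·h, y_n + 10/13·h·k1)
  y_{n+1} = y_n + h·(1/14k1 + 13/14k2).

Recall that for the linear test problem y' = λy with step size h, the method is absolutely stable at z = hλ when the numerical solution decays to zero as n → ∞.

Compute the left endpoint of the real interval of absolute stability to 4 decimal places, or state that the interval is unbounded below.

left endpoint -1.4000.

Set f=λy, z=hλ:
  k1=λy_n ⇒ h·k1=z·y_n;  k2=λ(1+10/13z)y_n ⇒ h·k2=z(1+10/13z)y_n
  y_{n+1}/y_n = 1 + 1/14z + 13/14z(1+10/13z) = 1 + z + 5/7z²
  R(z) = 1 + z + 5/7z².

Need |R(x)|<1, x<0.
x=-1.18: |R|=0.8146
R=1: x+5/7x²=0 ⇒ x=−7/5=-1.4000; min R=1−1/(4·5/7)=0.6500>−1
Confirm numerically:
  x=-1.159: |R|=0.80049 <1
  x=-0.813: |R|=0.65912 <1
  x=-0.724: |R|=0.65041 <1
  x=-1.661: |R|=1.30966 >1
  x=-1.522: |R|=1.13263 >1
Stable set (-1.4000, 0).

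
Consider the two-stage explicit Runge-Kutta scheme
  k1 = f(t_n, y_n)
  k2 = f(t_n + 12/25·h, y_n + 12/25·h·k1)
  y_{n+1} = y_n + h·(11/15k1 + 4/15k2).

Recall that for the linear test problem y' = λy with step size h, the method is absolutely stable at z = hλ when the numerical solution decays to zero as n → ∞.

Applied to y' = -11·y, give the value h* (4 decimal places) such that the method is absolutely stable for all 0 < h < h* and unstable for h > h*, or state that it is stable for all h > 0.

(-7.8125,0); λ=-11 ⇒ h* = (125/16)/11 = 0.7102.

Test eqn y'=λy, z=hλ:
  k1=λy_n ⇒ h·k1=z·y_n;  k2=λ(1+12/25z)y_n ⇒ h·k2=z(1+12/25z)y_n
  y_{n+1}/y_n = 1 + 11/15z + 4/15z(1+12/25z) = 1 + z + 16/125z²
  so R(z) = 1 + z + 16/125z².

Solve |R(x)|<1 on ℝ⁻.
x=-0.69: |R|=0.3709
R=1: x+16/125x²=0 ⇒ x=−125/16=-7.8125; min R=1−1/(4·16/125)=-0.9531>−1
Confirm numerically:
  x=-7.145: |R|=0.38953 <1
  x=-6.847: |R|=0.15382 <1
  x=-6.454: |R|=0.12227 <1
  x=-4.738: |R|=0.86457 <1
  x=-8.375: |R|=1.60300 >1
  x=-7.895: |R|=1.08337 >1
So |R|<1 on (-7.8125, 0).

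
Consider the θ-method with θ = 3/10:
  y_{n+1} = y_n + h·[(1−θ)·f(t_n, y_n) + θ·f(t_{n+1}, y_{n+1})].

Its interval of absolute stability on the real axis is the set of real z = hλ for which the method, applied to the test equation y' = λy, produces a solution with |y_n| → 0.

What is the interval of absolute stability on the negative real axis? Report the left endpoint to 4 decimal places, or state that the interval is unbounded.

z∈(-5.0000,0).

With y'=λy (z=hλ):
  y_{n+1} = y_n + z·[7/10·y_n + 3/10·y_{n+1}] ⇒ (1 − 3/10z)y_{n+1} = (1 + 7/10z)y_n
  R(z) = (1 + 7/10z)/(1 − 3/10z).

Boundary: |R(x)|=1, x<0.
x=-0.52: |R|=0.5502
R=−1: 1+7/10x = −1+3/10x ⇒ -2/5x=2 ⇒ x=2/(-2/5)=-5.0000
Confirm numerically:
  x=-4.627: |R|=0.93752 <1
  x=-4.007: |R|=0.81963 <1
  x=-3.386: |R|=0.67973 <1
  x=-2.284: |R|=0.35533 <1
  x=-5.308: |R|=1.04752 >1
  x=-5.197: |R|=1.03079 >1
So |R|<1 on (-5.0000, 0).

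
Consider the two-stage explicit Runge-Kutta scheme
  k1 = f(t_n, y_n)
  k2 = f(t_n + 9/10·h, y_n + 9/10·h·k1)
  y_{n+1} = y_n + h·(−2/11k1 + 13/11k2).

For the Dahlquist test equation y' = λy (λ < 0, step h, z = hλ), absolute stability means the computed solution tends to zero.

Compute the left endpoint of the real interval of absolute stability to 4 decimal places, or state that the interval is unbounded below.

Set f=λy, z=hλ:
  k1=λy_n ⇒ h·k1=z·y_n;  k2=λ(1+9/10z)y_n ⇒ h·k2=z(1+9/10z)y_n
  y_{n+1}/y_n = 1 − 2/11z + 13/11z(1+9/10z) = 1 + z + 117/110z²
  ⇒ R(z) = 1 + z + 117/110z².

Find x<0 with |R(x)|<1.
x=-1.34: |R|=1.5699
R=1: x+117/110x²=0 ⇒ x=−110/117=-0.9402; min R=1−1/(4·117/110)=0.7650>−1
Confirm numerically:
  x=-0.729: |R|=0.83626 <1
  x=-0.692: |R|=0.81734 <1
  x=-0.509: |R|=0.76657 <1
  x=-1.208: |R|=1.34413 >1
  x=-1.048: |R|=1.12020 >1
  x=-1.010: |R|=1.07502 >1
Interval (-0.9402, 0).

left endpoint -0.9402.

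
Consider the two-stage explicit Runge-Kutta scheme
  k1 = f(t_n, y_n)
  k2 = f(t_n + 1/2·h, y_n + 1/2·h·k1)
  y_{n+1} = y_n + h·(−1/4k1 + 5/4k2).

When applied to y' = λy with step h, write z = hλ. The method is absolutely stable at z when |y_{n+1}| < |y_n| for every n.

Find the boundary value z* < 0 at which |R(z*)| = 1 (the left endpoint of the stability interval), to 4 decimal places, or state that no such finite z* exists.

left endpoint -1.6000.

Set f=λy, z=hλ:
  k1=λy_n ⇒ h·k1=z·y_n;  k2=λ(1+1/2z)y_n ⇒ h·k2=z(1+1/2z)y_n
  y_{n+1}/y_n = 1 − 1/4z + 5/4z(1+1/2z) = 1 + z + 5/8z²
  ⇒ R(z) = 1 + z + 5/8z².

Need |R(x)|<1, x<0.
x=-0.76: |R|=0.6010
R=1: x+5/8x²=0 ⇒ x=−8/5=-1.6000; min R=1−1/(4·5/8)=0.6000>−1
Confirm numerically:
  x=-1.447: |R|=0.86163 <1
  x=-1.433: |R|=0.85043 <1
  x=-1.156: |R|=0.67921 <1
  x=-0.710: |R|=0.60506 <1
  x=-1.923: |R|=1.38821 >1
  x=-1.683: |R|=1.08731 >1
  x=-1.670: |R|=1.07306 >1
Interval (-1.6000, 0).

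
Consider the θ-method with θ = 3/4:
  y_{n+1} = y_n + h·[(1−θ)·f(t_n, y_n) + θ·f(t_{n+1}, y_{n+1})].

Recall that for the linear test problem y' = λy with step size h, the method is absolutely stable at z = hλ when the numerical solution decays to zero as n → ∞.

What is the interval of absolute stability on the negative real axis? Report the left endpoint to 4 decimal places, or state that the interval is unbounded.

interval (−∞, 0).

On y'=λy, z=hλ:
  y_{n+1} = y_n + z·[1/4·y_n + 3/4·y_{n+1}] ⇒ (1 − 3/4z)y_{n+1} = (1 + 1/4z)y_n
  ⇒ R(z) = (1 + 1/4z)/(1 − 3/4z).

Need |R(x)|<1, x<0.
x=-0.86: |R|=0.4772
x=-2: |R|=0.2000
x=-10: |R|=0.1765
x=-100: |R|=0.3158
θ=3/4≥1/2 ⇒ |1+1/4x|<|1−3/4x| ∀x<0 ⇒ unbounded interval.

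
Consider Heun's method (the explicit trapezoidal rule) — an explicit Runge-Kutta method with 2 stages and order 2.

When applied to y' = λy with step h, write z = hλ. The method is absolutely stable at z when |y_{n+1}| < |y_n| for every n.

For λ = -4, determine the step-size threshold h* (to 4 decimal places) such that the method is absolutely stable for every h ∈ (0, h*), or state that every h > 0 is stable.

Set f=λy, z=hλ:
  order 2, 2-stage ⇒ R(z)=1+z+z^2/2
  (e.g. R(-1.11)=0.50605, |R|=0.50605)

Need |R(x)|<1, x<0.
x=-1.11: |R|=0.5060
|R(-1.93)|=0.9325 |R(-1.52)|=0.6352 |R(-0.71)|=0.5421
Bisect:
  x_lo=-2.7758 |R|=2.0767  x_hi=-0.2262 |R|=0.7994
  mid=-1.50096 |R|=0.62548 →hi
  mid=-2.13836 |R|=1.14794 →lo
  mid=-1.81966 |R|=0.83592 →hi
  mid=-1.97901 |R|=0.97923 →hi
  mid=-2.05869 |R|=1.06041 →lo
  mid=-2.01885 |R|=1.01903 →lo
  mid=-1.99893 |R|=0.99893 →hi
  mid=-2.00889 |R|=1.00893 →lo
  mid=-2.00391 |R|=1.00392 →lo
  mid=-2.00142 |R|=1.00142 →lo
  ...
  [-2.00002,-1.99987] ⇒ x*=-2.0000
Interval (-2.0000, 0).

(-2.0000,0); λ=-4 ⇒ h* = 0.5000.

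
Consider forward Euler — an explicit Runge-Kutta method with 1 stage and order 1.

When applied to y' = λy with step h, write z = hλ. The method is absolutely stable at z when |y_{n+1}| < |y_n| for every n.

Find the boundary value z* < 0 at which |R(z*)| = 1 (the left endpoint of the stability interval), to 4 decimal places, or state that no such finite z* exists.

Test eqn y'=λy, z=hλ:
  order 1, 1-stage ⇒ R(z)=1+z
  (e.g. R(-0.64)=0.36000, |R|=0.36000)

Solve |R(x)|<1 on ℝ⁻.
x=-0.64: |R|=0.3600
|R(-2.1)|=1.1000 |R(-2.03)|=1.0300 |R(-1.52)|=0.5200
Bisect:
  x_lo=-2.6109 |R|=1.6109  x_hi=-0.3476 |R|=0.6524
  mid=-1.47924 |R|=0.47924 →hi
  mid=-2.04508 |R|=1.04508 →lo
  mid=-1.76216 |R|=0.76216 →hi
  mid=-1.90362 |R|=0.90362 →hi
  mid=-1.97435 |R|=0.97435 →hi
  mid=-2.00972 |R|=1.00972 →lo
  mid=-1.99203 |R|=0.99203 →hi
  mid=-2.00088 |R|=1.00088 →lo
  mid=-1.99645 |R|=0.99645 →hi
  mid=-1.99866 |R|=0.99866 →hi
  ...
  [-2.00005,-1.99991] ⇒ x*=-2.0000
So |R|<1 on (-2.0000, 0).

z* = -2.0000.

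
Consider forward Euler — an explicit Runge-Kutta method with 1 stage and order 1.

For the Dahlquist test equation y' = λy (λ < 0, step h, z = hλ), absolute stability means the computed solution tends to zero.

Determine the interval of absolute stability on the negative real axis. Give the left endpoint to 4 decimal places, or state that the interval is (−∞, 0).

On y'=λy, z=hλ:
  order 1, 1-stage ⇒ R(z)=1+z
  (e.g. R(-1.09)=-0.09000, |R|=0.09000)

Need |R(x)|<1, x<0.
x=-1.09: |R|=0.0900
|R(-2.33)|=1.3300 |R(-2.31)|=1.3100 |R(-1.37)|=0.3700
Bisect:
  x_lo=-2.8645 |R|=1.8645  x_hi=-0.1705 |R|=0.8295
  mid=-1.51751 |R|=0.51751 →hi
  mid=-2.19103 |R|=1.19103 →lo
  mid=-1.85427 |R|=0.85427 →hi
  mid=-2.02265 |R|=1.02265 →lo
  mid=-1.93846 |R|=0.93846 →hi
  mid=-1.98055 |R|=0.98055 →hi
  mid=-2.00160 |R|=1.00160 →lo
  mid=-1.99108 |R|=0.99108 →hi
  mid=-1.99634 |R|=0.99634 →hi
  mid=-1.99897 |R|=0.99897 →hi
  ...
  [-2.00012,-1.99995] ⇒ x*=-2.0000
Interval (-2.0000, 0).

(-2.0000, 0).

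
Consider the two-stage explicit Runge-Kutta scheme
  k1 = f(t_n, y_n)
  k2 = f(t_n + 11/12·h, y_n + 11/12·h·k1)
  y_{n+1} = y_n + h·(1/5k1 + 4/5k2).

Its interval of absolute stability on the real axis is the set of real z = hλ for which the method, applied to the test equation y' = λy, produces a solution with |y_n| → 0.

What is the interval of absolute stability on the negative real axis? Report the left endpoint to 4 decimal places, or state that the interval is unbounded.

z∈(-1.3636,0).

Set f=λy, z=hλ:
  k1=λy_n ⇒ h·k1=z·y_n;  k2=λ(1+11/12z)y_n ⇒ h·k2=z(1+11/12z)y_n
  y_{n+1}/y_n = 1 + 1/5z + 4/5z(1+11/12z) = 1 + z + 11/15z²
  ⇒ R(z) = 1 + z + 11/15z².

Boundary: |R(x)|=1, x<0.
x=-0.43: |R|=0.7056
R=1: x+11/15x²=0 ⇒ x=−15/11=-1.3636; min R=1−1/(4·11/15)=0.6591>−1
Confirm numerically:
  x=-1.085: |R|=0.77830 <1
  x=-1.031: |R|=0.74850 <1
  x=-0.941: |R|=0.70835 <1
  x=-0.713: |R|=0.65980 <1
  x=-1.675: |R|=1.38246 >1
  x=-1.580: |R|=1.25069 >1
So |R|<1 on (-1.3636, 0).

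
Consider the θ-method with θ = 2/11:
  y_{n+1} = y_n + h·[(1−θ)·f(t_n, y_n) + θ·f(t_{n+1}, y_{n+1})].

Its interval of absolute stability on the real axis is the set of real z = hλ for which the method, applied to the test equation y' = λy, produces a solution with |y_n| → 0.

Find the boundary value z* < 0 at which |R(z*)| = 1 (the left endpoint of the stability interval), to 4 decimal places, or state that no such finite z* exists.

Test eqn y'=λy, z=hλ:
  y_{n+1} = y_n + z·[9/11·y_n + 2/11·y_{n+1}] ⇒ (1 − 2/11z)y_{n+1} = (1 + 9/11z)y_n
  so R(z) = (1 + 9/11z)/(1 − 2/11z).

Boundary: |R(x)|=1, x<0.
x=-0.94: |R|=0.1972
R=−1: 1+9/11x = −1+2/11x ⇒ -7/11x=2 ⇒ x=2/(-7/11)=-3.1429
Confirm numerically:
  x=-2.953: |R|=0.92139 <1
  x=-1.546: |R|=0.20678 <1
  x=-1.431: |R|=0.13555 <1
  x=-1.298: |R|=0.05016 <1
  x=-3.286: |R|=1.05702 >1
  x=-3.187: |R|=1.01779 >1
So |R|<1 on (-3.1429, 0).

left endpoint -3.1429.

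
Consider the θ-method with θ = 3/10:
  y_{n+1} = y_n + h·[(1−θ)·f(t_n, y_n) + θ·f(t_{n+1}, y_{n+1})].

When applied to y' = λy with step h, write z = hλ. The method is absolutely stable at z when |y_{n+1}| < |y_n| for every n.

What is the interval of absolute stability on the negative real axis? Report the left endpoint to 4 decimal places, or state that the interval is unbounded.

(-5.0000, 0).

Test eqn y'=λy, z=hλ:
  y_{n+1} = y_n + z·[7/10·y_n + 3/10·y_{n+1}] ⇒ (1 − 3/10z)y_{n+1} = (1 + 7/10z)y_n
  so R(z) = (1 + 7/10z)/(1 − 3/10z).

Need |R(x)|<1, x<0.
x=-0.36: |R|=0.6751
R=−1: 1+7/10x = −1+3/10x ⇒ -2/5x=2 ⇒ x=2/(-2/5)=-5.0000
Confirm numerically:
  x=-2.444: |R|=0.41011 <1
  x=-2.156: |R|=0.30921 <1
  x=-2.132: |R|=0.30032 <1
  x=-5.563: |R|=1.08438 >1
  x=-5.521: |R|=1.07845 >1
So |R|<1 on (-5.0000, 0).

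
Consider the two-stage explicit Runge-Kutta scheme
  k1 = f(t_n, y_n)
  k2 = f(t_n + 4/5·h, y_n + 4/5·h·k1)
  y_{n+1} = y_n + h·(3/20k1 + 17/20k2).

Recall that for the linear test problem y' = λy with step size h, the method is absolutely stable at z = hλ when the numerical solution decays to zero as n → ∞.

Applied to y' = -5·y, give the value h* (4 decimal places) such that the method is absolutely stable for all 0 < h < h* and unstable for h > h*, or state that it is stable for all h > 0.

(-1.4706,0); λ=-5 ⇒ h* = (25/17)/5 = 0.2941.

Test eqn y'=λy, z=hλ:
  k1=λy_n ⇒ h·k1=z·y_n;  k2=λ(1+4/5z)y_n ⇒ h·k2=z(1+4/5z)y_n
  y_{n+1}/y_n = 1 + 3/20z + 17/20z(1+4/5z) = 1 + z + 17/25z²
  ⇒ R(z) = 1 + z + 17/25z².

Boundary: |R(x)|=1, x<0.
x=-0.84: |R|=0.6398
R=1: x+17/25x²=0 ⇒ x=−25/17=-1.4706; min R=1−1/(4·17/25)=0.6324>−1
Confirm numerically:
  x=-1.408: |R|=0.94008 <1
  x=-1.284: |R|=0.83709 <1
  x=-0.903: |R|=0.65148 <1
  x=-0.649: |R|=0.63742 <1
  x=-1.991: |R|=1.70458 >1
  x=-1.702: |R|=1.26783 >1
  x=-1.644: |R|=1.19386 >1
Interval (-1.4706, 0).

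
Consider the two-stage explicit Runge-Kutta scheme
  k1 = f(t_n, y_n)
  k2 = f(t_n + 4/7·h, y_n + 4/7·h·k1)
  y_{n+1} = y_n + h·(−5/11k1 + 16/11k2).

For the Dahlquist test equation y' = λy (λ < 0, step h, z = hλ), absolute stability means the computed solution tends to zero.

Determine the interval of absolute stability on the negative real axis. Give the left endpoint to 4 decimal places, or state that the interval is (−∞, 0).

(-1.2031, 0).

Set f=λy, z=hλ:
  k1=λy_n ⇒ h·k1=z·y_n;  k2=λ(1+4/7z)y_n ⇒ h·k2=z(1+4/7z)y_n
  y_{n+1}/y_n = 1 − 5/11z + 16/11z(1+4/7z) = 1 + z + 64/77z²
  so R(z) = 1 + z + 64/77z².

Need |R(x)|<1, x<0.
x=-1.64: |R|=1.5955
R=1: x+64/77x²=0 ⇒ x=−77/64=-1.2031; min R=1−1/(4·64/77)=0.6992>−1
Confirm numerically:
  x=-0.950: |R|=0.80013 <1
  x=-0.891: |R|=0.76885 <1
  x=-0.717: |R|=0.71029 <1
  x=-0.666: |R|=0.70267 <1
  x=-1.282: |R|=1.08405 >1
  x=-1.240: |R|=1.03801 >1
Interval (-1.2031, 0).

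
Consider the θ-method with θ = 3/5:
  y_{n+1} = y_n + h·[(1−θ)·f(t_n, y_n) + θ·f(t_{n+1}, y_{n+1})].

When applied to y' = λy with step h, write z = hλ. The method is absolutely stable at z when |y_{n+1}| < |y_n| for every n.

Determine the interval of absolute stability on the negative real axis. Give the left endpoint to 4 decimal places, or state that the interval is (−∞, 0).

On y'=λy, z=hλ:
  y_{n+1} = y_n + z·[2/5·y_n + 3/5·y_{n+1}] ⇒ (1 − 3/5z)y_{n+1} = (1 + 2/5z)y_n
  so R(z) = (1 + 2/5z)/(1 − 3/5z).

Need |R(x)|<1, x<0.
x=-1: |R|=0.3750
x=-2: |R|=0.0909
x=-10: |R|=0.4286
x=-100: |R|=0.6393
θ=3/5≥1/2 ⇒ |1+2/5x|<|1−3/5x| ∀x<0 ⇒ interval (−∞,0).

interval (−∞, 0).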